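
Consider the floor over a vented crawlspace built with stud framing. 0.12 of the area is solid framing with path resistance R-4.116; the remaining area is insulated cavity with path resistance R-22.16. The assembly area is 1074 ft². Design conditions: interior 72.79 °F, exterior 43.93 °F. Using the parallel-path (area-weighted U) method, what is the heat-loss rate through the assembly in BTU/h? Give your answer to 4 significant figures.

U_eff = 0.88/22.16 + 0.12/4.116 = 0.039711 + 0.029155 = 0.068866
R_eff = 1/U_eff = 14.521 ft²·°F·h/BTU
Q = 1074 × (72.79 − 43.93) / 14.521 = 2134.5 BTU/h

2135 BTU/h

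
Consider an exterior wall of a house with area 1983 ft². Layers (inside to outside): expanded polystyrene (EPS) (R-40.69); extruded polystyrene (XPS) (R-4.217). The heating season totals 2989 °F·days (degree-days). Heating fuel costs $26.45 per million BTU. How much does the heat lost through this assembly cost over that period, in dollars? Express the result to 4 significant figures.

R_total = 40.69 + 4.217 = 44.907 ft²·°F·h/BTU
E = A × HDD × 24 / R = 1983 × 2989 × 24 / 44.907 = 3167700 BTU
Cost = 3167700/10⁶ × 26.45 = $83.786

83.79 dollars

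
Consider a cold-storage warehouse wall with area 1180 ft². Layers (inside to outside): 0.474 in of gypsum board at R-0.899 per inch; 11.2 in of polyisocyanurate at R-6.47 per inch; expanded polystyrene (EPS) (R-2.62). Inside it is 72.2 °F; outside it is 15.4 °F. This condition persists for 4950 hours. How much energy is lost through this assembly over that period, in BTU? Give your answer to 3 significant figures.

0.474 × 0.899 = 0.4261
11.2 × 6.47 = 72.46
R_total = 0.4261 + 72.46 + 2.62 = 75.51 ft²·°F·h/BTU
Q = 1180 × (72.2 − 15.4) / 75.51 = 887.6 BTU/h
E = 887.6 × 4950 = 4394000 BTU

4390000 BTU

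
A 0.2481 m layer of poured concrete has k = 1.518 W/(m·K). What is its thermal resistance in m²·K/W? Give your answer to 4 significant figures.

R = L/k = 0.2481/1.518 = 0.16344 m²·K/W

0.1634 m²·K/W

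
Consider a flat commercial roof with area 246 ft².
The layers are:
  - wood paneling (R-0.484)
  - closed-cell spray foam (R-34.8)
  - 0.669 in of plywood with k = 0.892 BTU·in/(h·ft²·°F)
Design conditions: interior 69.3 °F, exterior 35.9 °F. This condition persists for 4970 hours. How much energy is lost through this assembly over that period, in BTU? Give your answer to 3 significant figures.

0.669/0.892 = 0.75
R_total = 0.484 + 34.8 + 0.75 = 36.03 ft²·°F·h/BTU
Q = 246 × (69.3 − 35.9) / 36.03 = 228 BTU/h
E = 228 × 4970 = 1133000 BTU

1130000 BTU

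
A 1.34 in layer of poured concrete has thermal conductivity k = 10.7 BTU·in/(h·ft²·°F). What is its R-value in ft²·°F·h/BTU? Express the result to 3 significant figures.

R = L/k = 1.34/10.7 = 0.1252 ft²·°F·h/BTU

0.125 ft²·°F·h/BTU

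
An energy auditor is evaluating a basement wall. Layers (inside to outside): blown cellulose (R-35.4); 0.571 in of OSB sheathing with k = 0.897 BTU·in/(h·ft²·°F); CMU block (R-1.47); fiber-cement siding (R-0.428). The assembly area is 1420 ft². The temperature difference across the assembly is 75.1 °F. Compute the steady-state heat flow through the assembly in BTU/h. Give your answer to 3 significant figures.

0.571/0.897 = 0.6366
R_total = 35.4 + 0.6366 + 1.47 + 0.428 = 37.93 ft²·°F·h/BTU
Q = A·ΔT/R = 1420 × 75.1 / 37.93 = 2811 BTU/h

2810 BTU/h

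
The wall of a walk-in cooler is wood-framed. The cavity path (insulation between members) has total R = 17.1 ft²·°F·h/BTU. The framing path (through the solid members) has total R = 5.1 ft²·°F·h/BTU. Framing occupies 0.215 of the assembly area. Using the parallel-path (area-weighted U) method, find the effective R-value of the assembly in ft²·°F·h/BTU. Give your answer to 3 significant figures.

11.4 ft²·°F·h/BTU

U_eff = 0.785/17.1 + 0.215/5.1 = 0.04591 + 0.04216 = 0.08806
R_eff = 1/U_eff = 11.36 ft²·°F·h/BTU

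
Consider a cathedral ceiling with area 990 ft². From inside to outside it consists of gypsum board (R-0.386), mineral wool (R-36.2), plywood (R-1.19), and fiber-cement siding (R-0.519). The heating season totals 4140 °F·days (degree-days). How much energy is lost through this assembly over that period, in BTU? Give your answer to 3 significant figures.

R_total = 0.386 + 36.2 + 1.19 + 0.519 = 38.3 ft²·°F·h/BTU
E = A × HDD × 24 / R = 990 × 4140 × 24 / 38.3 = 2569000 BTU

2570000 BTU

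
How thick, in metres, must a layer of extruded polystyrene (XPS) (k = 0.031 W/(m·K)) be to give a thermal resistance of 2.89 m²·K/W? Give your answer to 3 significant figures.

0.0896 m

L = R·k = 2.89 × 0.031 = 0.08959 m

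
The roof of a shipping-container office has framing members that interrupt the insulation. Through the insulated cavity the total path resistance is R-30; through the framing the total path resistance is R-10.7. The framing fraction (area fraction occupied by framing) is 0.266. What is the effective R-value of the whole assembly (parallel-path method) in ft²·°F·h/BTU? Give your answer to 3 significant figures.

U_eff = 0.734/30 + 0.266/10.7 = 0.02447 + 0.02486 = 0.04933
R_eff = 1/U_eff = 20.27 ft²·°F·h/BTU

20.3 ft²·°F·h/BTU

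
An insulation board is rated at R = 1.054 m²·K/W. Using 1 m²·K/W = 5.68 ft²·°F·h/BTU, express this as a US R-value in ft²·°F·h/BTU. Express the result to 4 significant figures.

5.987 ft²·°F·h/BTU

R_US = 1.054 × 5.68 = 5.9867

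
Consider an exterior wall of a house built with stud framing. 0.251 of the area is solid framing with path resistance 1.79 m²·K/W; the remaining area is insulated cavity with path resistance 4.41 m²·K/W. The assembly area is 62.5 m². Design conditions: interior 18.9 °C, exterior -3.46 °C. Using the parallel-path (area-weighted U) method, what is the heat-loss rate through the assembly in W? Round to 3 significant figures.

U_eff = 0.749/4.41 + 0.251/1.79 = 0.1698 + 0.1402 = 0.3101
R_eff = 1/U_eff = 3.225 m²·K/W
Q = 62.5 × (18.9 − (-3.46)) / 3.225 = 433.3 W

433 W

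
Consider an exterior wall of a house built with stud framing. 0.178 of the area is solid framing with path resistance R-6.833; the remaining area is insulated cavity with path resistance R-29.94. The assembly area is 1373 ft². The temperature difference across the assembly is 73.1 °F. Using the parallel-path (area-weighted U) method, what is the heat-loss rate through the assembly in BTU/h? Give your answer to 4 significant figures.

5370 BTU/h

U_eff = 0.822/29.94 + 0.178/6.833 = 0.027455 + 0.02605 = 0.053505
R_eff = 1/U_eff = 18.69 ft²·°F·h/BTU
Q = 1373 × 73.1 / 18.69 = 5370.1 BTU/h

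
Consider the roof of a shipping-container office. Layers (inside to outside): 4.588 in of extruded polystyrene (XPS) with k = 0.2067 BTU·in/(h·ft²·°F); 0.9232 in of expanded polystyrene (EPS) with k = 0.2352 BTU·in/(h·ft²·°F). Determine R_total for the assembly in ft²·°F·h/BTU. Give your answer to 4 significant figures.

4.588/0.2067 = 22.196
0.9232/0.2352 = 3.9252
R_total = 22.196 + 3.9252 = 26.122 ft²·°F·h/BTU

26.12 ft²·°F·h/BTU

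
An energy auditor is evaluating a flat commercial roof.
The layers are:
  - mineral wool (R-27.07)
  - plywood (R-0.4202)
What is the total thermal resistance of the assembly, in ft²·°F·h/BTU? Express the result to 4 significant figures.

27.49 ft²·°F·h/BTU

R_total = 27.07 + 0.4202 = 27.49 ft²·°F·h/BTU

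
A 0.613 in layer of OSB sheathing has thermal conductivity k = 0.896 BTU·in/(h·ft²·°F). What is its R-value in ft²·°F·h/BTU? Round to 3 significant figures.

0.684 ft²·°F·h/BTU

R = L/k = 0.613/0.896 = 0.6842 ft²·°F·h/BTU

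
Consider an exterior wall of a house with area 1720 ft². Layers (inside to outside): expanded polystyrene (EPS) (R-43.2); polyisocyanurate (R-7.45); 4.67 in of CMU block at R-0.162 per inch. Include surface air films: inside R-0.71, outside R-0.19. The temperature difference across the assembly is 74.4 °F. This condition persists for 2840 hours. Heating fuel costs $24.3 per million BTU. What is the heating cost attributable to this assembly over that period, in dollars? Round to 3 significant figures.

4.67 × 0.162 = 0.7565
R_total = 0.71 + 43.2 + 7.45 + 0.7565 + 0.19 = 52.31 ft²·°F·h/BTU
Q = 1720 × 74.4 / 52.31 = 2447 BTU/h
E = 2447 × 2840 = 6948000 BTU
Cost = 6948000/10⁶ × 24.3 = $168.8

169 dollars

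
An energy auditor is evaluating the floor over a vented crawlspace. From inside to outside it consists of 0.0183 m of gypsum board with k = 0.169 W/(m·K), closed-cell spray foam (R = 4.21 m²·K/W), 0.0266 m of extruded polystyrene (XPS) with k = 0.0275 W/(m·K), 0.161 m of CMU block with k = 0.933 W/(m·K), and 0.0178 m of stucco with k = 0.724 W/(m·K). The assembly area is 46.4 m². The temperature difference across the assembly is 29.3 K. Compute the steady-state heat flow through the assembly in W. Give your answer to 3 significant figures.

0.0183/0.169 = 0.1083
0.0266/0.0275 = 0.9673
0.161/0.933 = 0.1726
0.0178/0.724 = 0.02459
R_total = 0.1083 + 4.21 + 0.9673 + 0.1726 + 0.02459 = 5.483 m²·K/W
Q = A·ΔT/R = 46.4 × 29.3 / 5.483 = 248 W

248 W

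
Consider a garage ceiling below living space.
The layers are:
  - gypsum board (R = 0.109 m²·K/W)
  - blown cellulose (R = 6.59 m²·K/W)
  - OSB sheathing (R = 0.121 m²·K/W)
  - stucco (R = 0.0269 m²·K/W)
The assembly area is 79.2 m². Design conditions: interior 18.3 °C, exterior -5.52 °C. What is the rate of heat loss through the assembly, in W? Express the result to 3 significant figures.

276 W

R_total = 0.109 + 6.59 + 0.121 + 0.0269 = 6.847 m²·K/W
Q = A·ΔT/R = 79.2 × (18.3 − (-5.52)) / 6.847 = 275.5 W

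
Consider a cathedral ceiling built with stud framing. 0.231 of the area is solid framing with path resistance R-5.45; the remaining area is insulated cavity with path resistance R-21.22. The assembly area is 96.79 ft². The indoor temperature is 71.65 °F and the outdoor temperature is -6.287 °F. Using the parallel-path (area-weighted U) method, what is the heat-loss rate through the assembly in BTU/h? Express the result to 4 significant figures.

593.1 BTU/h

U_eff = 0.769/21.22 + 0.231/5.45 = 0.036239 + 0.042385 = 0.078625
R_eff = 1/U_eff = 12.719 ft²·°F·h/BTU
Q = 96.79 × (71.65 − (-6.287)) / 12.719 = 593.11 BTU/h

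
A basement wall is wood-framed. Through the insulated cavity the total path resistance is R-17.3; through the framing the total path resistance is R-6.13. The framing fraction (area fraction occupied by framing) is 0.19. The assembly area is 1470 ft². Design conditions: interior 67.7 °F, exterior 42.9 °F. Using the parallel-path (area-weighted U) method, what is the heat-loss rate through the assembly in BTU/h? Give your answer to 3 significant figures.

2840 BTU/h

U_eff = 0.81/17.3 + 0.19/6.13 = 0.04682 + 0.031 = 0.07782
R_eff = 1/U_eff = 12.85 ft²·°F·h/BTU
Q = 1470 × (67.7 − 42.9) / 12.85 = 2837 BTU/h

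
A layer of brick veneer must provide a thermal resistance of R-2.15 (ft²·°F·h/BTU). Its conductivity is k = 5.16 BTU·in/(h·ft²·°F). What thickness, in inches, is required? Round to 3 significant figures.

L = R × k = 2.15 × 5.16 = 11.09 in

11.1 in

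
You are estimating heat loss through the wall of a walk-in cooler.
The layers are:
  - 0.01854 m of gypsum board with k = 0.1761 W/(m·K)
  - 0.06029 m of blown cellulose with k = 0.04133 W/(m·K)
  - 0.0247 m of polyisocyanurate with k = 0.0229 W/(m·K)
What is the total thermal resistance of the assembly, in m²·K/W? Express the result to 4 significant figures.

0.01854/0.1761 = 0.10528
0.06029/0.04133 = 1.4587
0.0247/0.0229 = 1.0786
R_total = 0.10528 + 1.4587 + 1.0786 = 2.6426 m²·K/W

2.643 m²·K/W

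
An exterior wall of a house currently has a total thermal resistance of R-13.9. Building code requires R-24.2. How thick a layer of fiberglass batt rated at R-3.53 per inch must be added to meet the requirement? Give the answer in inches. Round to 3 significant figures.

2.92 in

ΔR = 24.2 − 13.9 = 10.3 ft²·°F·h/BTU
L = ΔR / (R/in) = 10.3/3.53 = 2.918 in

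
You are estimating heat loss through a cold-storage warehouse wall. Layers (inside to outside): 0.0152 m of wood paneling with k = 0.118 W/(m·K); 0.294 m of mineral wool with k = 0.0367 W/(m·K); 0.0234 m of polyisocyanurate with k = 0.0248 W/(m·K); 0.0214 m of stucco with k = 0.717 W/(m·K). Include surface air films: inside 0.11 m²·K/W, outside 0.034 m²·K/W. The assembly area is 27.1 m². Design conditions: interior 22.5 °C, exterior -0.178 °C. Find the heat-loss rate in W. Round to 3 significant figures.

66.4 W

0.0152/0.118 = 0.1288
0.294/0.0367 = 8.011
0.0234/0.0248 = 0.9435
0.0214/0.717 = 0.02985
R_total = 0.11 + 0.1288 + 8.011 + 0.9435 + 0.02985 + 0.034 = 9.257 m²·K/W
Q = A·ΔT/R = 27.1 × (22.5 − (-0.178)) / 9.257 = 66.39 W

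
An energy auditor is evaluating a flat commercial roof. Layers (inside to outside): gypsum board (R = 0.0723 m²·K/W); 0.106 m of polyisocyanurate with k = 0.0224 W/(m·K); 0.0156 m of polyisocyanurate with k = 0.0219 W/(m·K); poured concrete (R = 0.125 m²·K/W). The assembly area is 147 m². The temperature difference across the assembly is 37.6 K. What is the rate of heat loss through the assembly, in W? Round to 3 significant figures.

980 W

0.106/0.0224 = 4.732
0.0156/0.0219 = 0.7123
R_total = 0.0723 + 4.732 + 0.7123 + 0.125 = 5.642 m²·K/W
Q = A·ΔT/R = 147 × 37.6 / 5.642 = 979.7 W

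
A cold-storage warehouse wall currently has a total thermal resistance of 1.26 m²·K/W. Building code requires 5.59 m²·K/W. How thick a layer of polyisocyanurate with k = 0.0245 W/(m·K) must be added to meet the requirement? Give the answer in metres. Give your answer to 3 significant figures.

ΔR = 5.59 − 1.26 = 4.33 m²·K/W
L = ΔR × k = 4.33 × 0.0245 = 0.1061 m

0.106 m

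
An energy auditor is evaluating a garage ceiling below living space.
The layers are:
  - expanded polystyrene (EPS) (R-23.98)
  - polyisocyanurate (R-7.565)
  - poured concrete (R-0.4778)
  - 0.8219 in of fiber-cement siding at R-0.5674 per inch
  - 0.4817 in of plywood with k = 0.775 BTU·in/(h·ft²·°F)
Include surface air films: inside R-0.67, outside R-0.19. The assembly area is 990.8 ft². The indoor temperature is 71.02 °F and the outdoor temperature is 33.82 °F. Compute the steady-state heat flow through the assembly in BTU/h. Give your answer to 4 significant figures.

1085 BTU/h

0.8219 × 0.5674 = 0.46635
0.4817/0.775 = 0.62155
R_total = 0.67 + 23.98 + 7.565 + 0.4778 + 0.46635 + 0.62155 + 0.19 = 33.971 ft²·°F·h/BTU
Q = A·ΔT/R = 990.8 × (71.02 − 33.82) / 33.971 = 1085 BTU/h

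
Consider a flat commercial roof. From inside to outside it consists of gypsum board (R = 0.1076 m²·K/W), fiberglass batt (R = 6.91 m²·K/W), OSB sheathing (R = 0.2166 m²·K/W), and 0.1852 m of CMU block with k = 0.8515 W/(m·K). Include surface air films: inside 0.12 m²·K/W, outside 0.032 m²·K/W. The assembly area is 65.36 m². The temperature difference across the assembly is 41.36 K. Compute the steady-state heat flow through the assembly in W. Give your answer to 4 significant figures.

0.1852/0.8515 = 0.2175
R_total = 0.12 + 0.1076 + 6.91 + 0.2166 + 0.2175 + 0.032 = 7.6037 m²·K/W
Q = A·ΔT/R = 65.36 × 41.36 / 7.6037 = 355.52 W

355.5 W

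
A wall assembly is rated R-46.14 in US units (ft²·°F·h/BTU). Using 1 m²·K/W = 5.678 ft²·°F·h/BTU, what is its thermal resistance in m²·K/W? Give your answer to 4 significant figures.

R_SI = 46.14/5.678 = 8.1261

8.126 m²·K/W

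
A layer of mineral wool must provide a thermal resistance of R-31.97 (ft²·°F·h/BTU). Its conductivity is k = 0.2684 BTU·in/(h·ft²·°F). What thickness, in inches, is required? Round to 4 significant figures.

L = R × k = 31.97 × 0.2684 = 8.5807 in

8.581 in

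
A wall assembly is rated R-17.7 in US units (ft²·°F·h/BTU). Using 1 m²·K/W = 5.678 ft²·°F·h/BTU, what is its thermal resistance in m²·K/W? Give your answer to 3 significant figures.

3.12 m²·K/W

R_SI = 17.7/5.678 = 3.117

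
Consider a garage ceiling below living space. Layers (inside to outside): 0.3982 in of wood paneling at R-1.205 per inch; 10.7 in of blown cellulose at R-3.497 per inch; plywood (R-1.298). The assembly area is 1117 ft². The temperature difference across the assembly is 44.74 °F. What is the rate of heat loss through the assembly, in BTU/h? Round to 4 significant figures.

0.3982 × 1.205 = 0.47983
10.7 × 3.497 = 37.418
R_total = 0.47983 + 37.418 + 1.298 = 39.196 ft²·°F·h/BTU
Q = A·ΔT/R = 1117 × 44.74 / 39.196 = 1275 BTU/h

1275 BTU/h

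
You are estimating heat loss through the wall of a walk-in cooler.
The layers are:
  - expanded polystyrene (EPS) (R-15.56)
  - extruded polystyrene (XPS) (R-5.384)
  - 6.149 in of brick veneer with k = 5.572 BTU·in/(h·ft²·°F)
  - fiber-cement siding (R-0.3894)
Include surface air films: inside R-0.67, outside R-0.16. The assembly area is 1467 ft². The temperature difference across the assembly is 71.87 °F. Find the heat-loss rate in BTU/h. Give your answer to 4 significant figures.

6.149/5.572 = 1.1036
R_total = 0.67 + 15.56 + 5.384 + 1.1036 + 0.3894 + 0.16 = 23.267 ft²·°F·h/BTU
Q = A·ΔT/R = 1467 × 71.87 / 23.267 = 4531.5 BTU/h

4531 BTU/h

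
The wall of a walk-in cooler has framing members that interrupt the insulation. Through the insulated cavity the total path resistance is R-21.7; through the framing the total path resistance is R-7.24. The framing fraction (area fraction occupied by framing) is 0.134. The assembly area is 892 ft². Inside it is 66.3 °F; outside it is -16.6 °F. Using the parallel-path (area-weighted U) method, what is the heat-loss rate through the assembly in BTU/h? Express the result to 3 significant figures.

4320 BTU/h

U_eff = 0.866/21.7 + 0.134/7.24 = 0.03991 + 0.01851 = 0.05842
R_eff = 1/U_eff = 17.12 ft²·°F·h/BTU
Q = 892 × (66.3 − (-16.6)) / 17.12 = 4320 BTU/h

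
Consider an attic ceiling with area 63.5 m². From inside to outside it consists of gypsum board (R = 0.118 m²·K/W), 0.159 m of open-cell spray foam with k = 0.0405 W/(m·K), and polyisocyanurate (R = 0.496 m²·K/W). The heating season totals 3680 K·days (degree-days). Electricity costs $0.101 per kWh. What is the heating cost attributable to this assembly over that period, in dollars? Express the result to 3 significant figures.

125 dollars

0.159/0.0405 = 3.926
R_total = 0.118 + 3.926 + 0.496 = 4.54 m²·K/W
E = A × HDD × 24 / R / 1000 = 63.5 × 3680 × 24 / 4.54 / 1000 = 1235 kWh
Cost = 1235 × 0.101 = $124.8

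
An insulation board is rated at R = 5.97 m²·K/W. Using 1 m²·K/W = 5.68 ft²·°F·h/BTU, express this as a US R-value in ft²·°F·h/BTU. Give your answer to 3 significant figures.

33.9 ft²·°F·h/BTU

R_US = 5.97 × 5.68 = 33.91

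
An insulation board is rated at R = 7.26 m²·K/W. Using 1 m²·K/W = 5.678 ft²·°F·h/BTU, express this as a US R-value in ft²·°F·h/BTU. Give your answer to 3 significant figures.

41.2 ft²·°F·h/BTU

R_US = 7.26 × 5.678 = 41.22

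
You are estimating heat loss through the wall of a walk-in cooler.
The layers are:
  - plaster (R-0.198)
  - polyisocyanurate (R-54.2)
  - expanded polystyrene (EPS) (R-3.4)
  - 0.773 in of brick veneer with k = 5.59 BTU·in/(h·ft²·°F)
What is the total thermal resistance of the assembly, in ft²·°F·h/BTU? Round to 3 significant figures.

0.773/5.59 = 0.1383
R_total = 0.198 + 54.2 + 3.4 + 0.1383 = 57.94 ft²·°F·h/BTU

57.9 ft²·°F·h/BTU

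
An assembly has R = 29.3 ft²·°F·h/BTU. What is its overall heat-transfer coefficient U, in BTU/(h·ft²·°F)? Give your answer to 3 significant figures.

U = 1/R = 1/29.3 = 0.03413

0.0341 BTU/(h·ft²·°F)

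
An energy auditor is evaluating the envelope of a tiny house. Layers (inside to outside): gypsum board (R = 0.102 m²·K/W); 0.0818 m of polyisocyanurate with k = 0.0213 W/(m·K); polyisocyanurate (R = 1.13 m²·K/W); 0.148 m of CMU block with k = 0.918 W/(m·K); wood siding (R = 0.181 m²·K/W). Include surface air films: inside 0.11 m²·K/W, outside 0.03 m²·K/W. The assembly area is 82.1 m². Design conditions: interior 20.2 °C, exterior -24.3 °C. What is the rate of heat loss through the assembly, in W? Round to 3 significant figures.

658 W

0.0818/0.0213 = 3.84
0.148/0.918 = 0.1612
R_total = 0.11 + 0.102 + 3.84 + 1.13 + 0.1612 + 0.181 + 0.03 = 5.555 m²·K/W
Q = A·ΔT/R = 82.1 × (20.2 − (-24.3)) / 5.555 = 657.7 W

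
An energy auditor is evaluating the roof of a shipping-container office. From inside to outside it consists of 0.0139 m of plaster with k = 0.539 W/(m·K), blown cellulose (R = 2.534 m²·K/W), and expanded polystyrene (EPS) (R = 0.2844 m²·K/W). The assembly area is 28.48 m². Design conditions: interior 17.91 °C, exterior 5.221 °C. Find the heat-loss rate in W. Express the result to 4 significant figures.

127.1 W

0.0139/0.539 = 0.025788
R_total = 0.025788 + 2.534 + 0.2844 = 2.8442 m²·K/W
Q = A·ΔT/R = 28.48 × (17.91 − 5.221) / 2.8442 = 127.06 W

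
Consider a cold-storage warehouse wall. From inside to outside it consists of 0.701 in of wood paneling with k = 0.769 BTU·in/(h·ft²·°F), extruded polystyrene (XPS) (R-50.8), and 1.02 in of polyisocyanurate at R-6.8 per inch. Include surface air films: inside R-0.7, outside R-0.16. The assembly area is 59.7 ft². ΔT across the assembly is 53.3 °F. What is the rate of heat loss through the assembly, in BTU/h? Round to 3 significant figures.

53.5 BTU/h

0.701/0.769 = 0.9116
1.02 × 6.8 = 6.936
R_total = 0.7 + 0.9116 + 50.8 + 6.936 + 0.16 = 59.51 ft²·°F·h/BTU
Q = A·ΔT/R = 59.7 × 53.3 / 59.51 = 53.47 BTU/h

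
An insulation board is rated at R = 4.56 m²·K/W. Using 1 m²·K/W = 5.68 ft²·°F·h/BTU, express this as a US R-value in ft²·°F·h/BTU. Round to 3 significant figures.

R_US = 4.56 × 5.68 = 25.9

25.9 ft²·°F·h/BTU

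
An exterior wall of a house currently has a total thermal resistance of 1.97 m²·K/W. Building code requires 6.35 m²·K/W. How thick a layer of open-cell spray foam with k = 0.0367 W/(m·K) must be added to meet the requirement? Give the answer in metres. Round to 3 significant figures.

ΔR = 6.35 − 1.97 = 4.38 m²·K/W
L = ΔR × k = 4.38 × 0.0367 = 0.1607 m

0.161 m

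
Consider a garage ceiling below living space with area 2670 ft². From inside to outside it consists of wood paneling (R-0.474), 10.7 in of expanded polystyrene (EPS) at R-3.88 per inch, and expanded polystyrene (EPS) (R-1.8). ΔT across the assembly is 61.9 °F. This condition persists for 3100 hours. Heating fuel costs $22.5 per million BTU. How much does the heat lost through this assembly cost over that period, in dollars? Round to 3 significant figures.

263 dollars

10.7 × 3.88 = 41.52
R_total = 0.474 + 41.52 + 1.8 = 43.79 ft²·°F·h/BTU
Q = 2670 × 61.9 / 43.79 = 3774 BTU/h
E = 3774 × 3100 = 11700000 BTU
Cost = 11700000/10⁶ × 22.5 = $263.3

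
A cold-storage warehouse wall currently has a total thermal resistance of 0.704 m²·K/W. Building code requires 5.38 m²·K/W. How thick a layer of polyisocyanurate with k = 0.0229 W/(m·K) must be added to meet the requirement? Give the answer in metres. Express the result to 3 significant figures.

ΔR = 5.38 − 0.704 = 4.676 m²·K/W
L = ΔR × k = 4.676 × 0.0229 = 0.1071 m

0.107 m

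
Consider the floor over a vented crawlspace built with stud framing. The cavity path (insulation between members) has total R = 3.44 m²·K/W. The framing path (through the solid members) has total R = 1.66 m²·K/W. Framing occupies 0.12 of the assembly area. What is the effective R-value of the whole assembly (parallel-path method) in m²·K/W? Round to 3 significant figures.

U_eff = 0.88/3.44 + 0.12/1.66 = 0.2558 + 0.07229 = 0.3281
R_eff = 1/U_eff = 3.048 m²·K/W

3.05 m²·K/W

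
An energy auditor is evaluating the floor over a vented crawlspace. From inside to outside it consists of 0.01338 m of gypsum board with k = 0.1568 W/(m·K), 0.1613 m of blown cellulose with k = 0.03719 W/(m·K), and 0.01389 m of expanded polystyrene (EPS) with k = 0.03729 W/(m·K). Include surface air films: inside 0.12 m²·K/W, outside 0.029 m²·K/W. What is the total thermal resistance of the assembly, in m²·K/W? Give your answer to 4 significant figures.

4.944 m²·K/W

0.01338/0.1568 = 0.085332
0.1613/0.03719 = 4.3372
0.01389/0.03729 = 0.37249
R_total = 0.12 + 0.085332 + 4.3372 + 0.37249 + 0.029 = 4.944 m²·K/W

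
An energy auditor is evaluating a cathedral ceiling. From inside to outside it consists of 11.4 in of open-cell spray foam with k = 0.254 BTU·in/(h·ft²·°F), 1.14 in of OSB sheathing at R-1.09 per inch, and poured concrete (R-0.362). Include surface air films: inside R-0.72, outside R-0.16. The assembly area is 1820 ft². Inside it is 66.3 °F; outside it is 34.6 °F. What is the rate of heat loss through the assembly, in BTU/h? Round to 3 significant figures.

1220 BTU/h

11.4/0.254 = 44.88
1.14 × 1.09 = 1.243
R_total = 0.72 + 44.88 + 1.243 + 0.362 + 0.16 = 47.37 ft²·°F·h/BTU
Q = A·ΔT/R = 1820 × (66.3 − 34.6) / 47.37 = 1218 BTU/h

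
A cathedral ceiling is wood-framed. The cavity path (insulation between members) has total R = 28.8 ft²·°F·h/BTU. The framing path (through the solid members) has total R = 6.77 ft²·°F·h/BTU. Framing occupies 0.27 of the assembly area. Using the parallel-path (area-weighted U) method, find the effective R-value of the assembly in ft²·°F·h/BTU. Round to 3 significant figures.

15.3 ft²·°F·h/BTU

U_eff = 0.73/28.8 + 0.27/6.77 = 0.02535 + 0.03988 = 0.06523
R_eff = 1/U_eff = 15.33 ft²·°F·h/BTU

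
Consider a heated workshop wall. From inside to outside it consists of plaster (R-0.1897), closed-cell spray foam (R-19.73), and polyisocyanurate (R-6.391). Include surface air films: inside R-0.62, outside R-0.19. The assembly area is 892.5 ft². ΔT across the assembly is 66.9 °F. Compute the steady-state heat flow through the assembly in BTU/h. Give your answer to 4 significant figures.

2202 BTU/h

R_total = 0.62 + 0.1897 + 19.73 + 6.391 + 0.19 = 27.121 ft²·°F·h/BTU
Q = A·ΔT/R = 892.5 × 66.9 / 27.121 = 2201.6 BTU/h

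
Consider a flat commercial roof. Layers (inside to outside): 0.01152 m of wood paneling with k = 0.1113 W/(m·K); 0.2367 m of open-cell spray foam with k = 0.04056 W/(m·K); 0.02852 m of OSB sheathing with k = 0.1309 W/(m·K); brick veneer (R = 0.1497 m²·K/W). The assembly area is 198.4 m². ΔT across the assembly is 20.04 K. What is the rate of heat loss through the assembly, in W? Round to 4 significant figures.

630.4 W

0.01152/0.1113 = 0.1035
0.2367/0.04056 = 5.8358
0.02852/0.1309 = 0.21788
R_total = 0.1035 + 5.8358 + 0.21788 + 0.1497 = 6.3069 m²·K/W
Q = A·ΔT/R = 198.4 × 20.04 / 6.3069 = 630.41 W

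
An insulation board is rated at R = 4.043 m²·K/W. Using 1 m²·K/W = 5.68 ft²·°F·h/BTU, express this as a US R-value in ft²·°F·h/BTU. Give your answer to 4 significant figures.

22.96 ft²·°F·h/BTU

R_US = 4.043 × 5.68 = 22.964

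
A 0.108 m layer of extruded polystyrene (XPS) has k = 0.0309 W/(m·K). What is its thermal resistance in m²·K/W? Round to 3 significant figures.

3.50 m²·K/W

R = L/k = 0.108/0.0309 = 3.495 m²·K/W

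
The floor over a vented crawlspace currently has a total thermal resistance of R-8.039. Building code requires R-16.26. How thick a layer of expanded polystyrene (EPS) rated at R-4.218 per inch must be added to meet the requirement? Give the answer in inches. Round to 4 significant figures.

1.949 in

ΔR = 16.26 − 8.039 = 8.221 ft²·°F·h/BTU
L = ΔR / (R/in) = 8.221/4.218 = 1.949 in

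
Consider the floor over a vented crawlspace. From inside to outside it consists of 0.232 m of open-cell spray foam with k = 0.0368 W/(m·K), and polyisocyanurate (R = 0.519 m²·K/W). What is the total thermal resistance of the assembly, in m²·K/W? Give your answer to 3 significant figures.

6.82 m²·K/W

0.232/0.0368 = 6.304
R_total = 6.304 + 0.519 = 6.823 m²·K/W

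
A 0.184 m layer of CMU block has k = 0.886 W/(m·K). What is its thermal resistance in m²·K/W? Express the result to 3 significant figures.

0.208 m²·K/W

R = L/k = 0.184/0.886 = 0.2077 m²·K/W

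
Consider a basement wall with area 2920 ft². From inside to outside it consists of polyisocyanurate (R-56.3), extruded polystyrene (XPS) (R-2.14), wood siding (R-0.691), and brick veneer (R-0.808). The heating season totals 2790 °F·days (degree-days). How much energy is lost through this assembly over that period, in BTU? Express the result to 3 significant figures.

3260000 BTU

R_total = 56.3 + 2.14 + 0.691 + 0.808 = 59.94 ft²·°F·h/BTU
E = A × HDD × 24 / R = 2920 × 2790 × 24 / 59.94 = 3262000 BTU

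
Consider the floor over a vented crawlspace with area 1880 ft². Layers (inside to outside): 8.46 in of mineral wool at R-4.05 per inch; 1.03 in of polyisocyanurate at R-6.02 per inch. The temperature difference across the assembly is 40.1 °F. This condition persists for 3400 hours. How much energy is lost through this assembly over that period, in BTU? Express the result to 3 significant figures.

6330000 BTU

8.46 × 4.05 = 34.26
1.03 × 6.02 = 6.201
R_total = 34.26 + 6.201 = 40.46 ft²·°F·h/BTU
Q = 1880 × 40.1 / 40.46 = 1863 BTU/h
E = 1863 × 3400 = 6335000 BTU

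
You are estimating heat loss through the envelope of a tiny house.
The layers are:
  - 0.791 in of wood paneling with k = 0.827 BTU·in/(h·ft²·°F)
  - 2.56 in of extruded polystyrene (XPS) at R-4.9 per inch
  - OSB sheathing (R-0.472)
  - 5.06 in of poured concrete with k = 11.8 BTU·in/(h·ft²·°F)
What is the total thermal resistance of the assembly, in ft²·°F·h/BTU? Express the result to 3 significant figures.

0.791/0.827 = 0.9565
2.56 × 4.9 = 12.54
5.06/11.8 = 0.4288
R_total = 0.9565 + 12.54 + 0.472 + 0.4288 = 14.4 ft²·°F·h/BTU

14.4 ft²·°F·h/BTU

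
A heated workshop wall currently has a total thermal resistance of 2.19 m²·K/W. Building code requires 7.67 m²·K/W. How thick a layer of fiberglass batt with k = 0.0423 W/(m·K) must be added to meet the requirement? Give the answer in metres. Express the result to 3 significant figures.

ΔR = 7.67 − 2.19 = 5.48 m²·K/W
L = ΔR × k = 5.48 × 0.0423 = 0.2318 m

0.232 m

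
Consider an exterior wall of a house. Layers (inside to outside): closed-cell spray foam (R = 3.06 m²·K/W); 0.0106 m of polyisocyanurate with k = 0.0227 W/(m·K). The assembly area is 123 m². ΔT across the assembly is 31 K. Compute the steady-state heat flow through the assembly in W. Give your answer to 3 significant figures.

1080 W

0.0106/0.0227 = 0.467
R_total = 3.06 + 0.467 = 3.527 m²·K/W
Q = A·ΔT/R = 123 × 31 / 3.527 = 1081 W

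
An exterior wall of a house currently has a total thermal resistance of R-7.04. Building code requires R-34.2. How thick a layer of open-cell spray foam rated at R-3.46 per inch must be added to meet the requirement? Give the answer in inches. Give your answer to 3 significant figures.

ΔR = 34.2 − 7.04 = 27.16 ft²·°F·h/BTU
L = ΔR / (R/in) = 27.16/3.46 = 7.85 in

7.85 in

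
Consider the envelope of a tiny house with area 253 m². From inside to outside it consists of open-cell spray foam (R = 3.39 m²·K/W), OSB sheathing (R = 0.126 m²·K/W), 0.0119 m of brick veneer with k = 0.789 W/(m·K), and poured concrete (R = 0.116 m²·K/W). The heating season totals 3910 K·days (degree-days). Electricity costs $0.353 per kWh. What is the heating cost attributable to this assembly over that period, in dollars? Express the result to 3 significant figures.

0.0119/0.789 = 0.01508
R_total = 3.39 + 0.126 + 0.01508 + 0.116 = 3.647 m²·K/W
E = A × HDD × 24 / R / 1000 = 253 × 3910 × 24 / 3.647 / 1000 = 6510 kWh
Cost = 6510 × 0.353 = $2298

2300 dollars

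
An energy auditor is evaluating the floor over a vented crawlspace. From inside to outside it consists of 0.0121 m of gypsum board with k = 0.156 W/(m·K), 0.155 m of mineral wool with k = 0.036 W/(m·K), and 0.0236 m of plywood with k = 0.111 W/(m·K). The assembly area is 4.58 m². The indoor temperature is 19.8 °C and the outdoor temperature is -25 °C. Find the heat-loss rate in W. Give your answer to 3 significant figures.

44.6 W

0.0121/0.156 = 0.07756
0.155/0.036 = 4.306
0.0236/0.111 = 0.2126
R_total = 0.07756 + 4.306 + 0.2126 = 4.596 m²·K/W
Q = A·ΔT/R = 4.58 × (19.8 − (-25)) / 4.596 = 44.65 W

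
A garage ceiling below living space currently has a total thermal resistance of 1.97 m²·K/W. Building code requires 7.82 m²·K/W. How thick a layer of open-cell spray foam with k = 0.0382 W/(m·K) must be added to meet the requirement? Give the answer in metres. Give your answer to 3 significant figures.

0.223 m

ΔR = 7.82 − 1.97 = 5.85 m²·K/W
L = ΔR × k = 5.85 × 0.0382 = 0.2235 m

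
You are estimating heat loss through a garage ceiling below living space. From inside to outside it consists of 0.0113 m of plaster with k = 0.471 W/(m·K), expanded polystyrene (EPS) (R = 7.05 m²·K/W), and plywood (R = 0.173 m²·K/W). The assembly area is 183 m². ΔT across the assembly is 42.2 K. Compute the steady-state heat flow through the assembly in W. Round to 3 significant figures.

1070 W

0.0113/0.471 = 0.02399
R_total = 0.02399 + 7.05 + 0.173 = 7.247 m²·K/W
Q = A·ΔT/R = 183 × 42.2 / 7.247 = 1066 W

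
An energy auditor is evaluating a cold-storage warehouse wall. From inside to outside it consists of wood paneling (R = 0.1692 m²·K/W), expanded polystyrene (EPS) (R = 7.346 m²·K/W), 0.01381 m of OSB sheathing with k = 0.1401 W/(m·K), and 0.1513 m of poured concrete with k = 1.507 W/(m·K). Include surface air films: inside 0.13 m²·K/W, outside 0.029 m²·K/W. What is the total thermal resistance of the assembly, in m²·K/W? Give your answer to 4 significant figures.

7.873 m²·K/W

0.01381/0.1401 = 0.098572
0.1513/1.507 = 0.1004
R_total = 0.13 + 0.1692 + 7.346 + 0.098572 + 0.1004 + 0.029 = 7.8732 m²·K/W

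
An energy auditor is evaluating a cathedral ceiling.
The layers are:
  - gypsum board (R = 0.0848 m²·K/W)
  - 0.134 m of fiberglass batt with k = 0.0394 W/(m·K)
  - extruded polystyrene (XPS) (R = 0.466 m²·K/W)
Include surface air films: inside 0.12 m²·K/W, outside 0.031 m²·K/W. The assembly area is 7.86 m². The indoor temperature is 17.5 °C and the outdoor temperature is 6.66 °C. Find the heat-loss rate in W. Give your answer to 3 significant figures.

20.8 W

0.134/0.0394 = 3.401
R_total = 0.12 + 0.0848 + 3.401 + 0.466 + 0.031 = 4.103 m²·K/W
Q = A·ΔT/R = 7.86 × (17.5 − 6.66) / 4.103 = 20.77 W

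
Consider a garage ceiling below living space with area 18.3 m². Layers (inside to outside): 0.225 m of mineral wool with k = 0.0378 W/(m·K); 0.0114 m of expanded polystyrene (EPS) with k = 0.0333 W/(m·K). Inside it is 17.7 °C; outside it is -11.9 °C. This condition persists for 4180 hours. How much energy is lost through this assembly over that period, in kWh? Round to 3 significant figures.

360 kWh

0.225/0.0378 = 5.952
0.0114/0.0333 = 0.3423
R_total = 5.952 + 0.3423 = 6.295 m²·K/W
Q = 18.3 × (17.7 − (-11.9)) / 6.295 = 86.05 W
E = 86.05 W × 4180 h / 1000 = 359.7 kWh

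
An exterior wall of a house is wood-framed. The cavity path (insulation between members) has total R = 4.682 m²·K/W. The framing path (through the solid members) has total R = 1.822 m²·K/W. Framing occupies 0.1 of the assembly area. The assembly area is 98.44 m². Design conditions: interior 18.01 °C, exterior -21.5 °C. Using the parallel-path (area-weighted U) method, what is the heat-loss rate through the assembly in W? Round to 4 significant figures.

U_eff = 0.9/4.682 + 0.1/1.822 = 0.19223 + 0.054885 = 0.24711
R_eff = 1/U_eff = 4.0468 m²·K/W
Q = 98.44 × (18.01 − (-21.5)) / 4.0468 = 961.1 W

961.1 W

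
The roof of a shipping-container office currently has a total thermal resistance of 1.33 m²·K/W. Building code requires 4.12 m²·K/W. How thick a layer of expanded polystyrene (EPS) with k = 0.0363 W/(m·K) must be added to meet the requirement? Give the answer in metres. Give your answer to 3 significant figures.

ΔR = 4.12 − 1.33 = 2.79 m²·K/W
L = ΔR × k = 2.79 × 0.0363 = 0.1013 m

0.101 m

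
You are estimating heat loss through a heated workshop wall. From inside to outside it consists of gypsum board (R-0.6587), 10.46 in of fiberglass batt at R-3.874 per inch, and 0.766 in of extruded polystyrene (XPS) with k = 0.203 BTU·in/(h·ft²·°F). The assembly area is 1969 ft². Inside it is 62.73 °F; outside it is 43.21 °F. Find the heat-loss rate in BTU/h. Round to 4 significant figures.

855.0 BTU/h

10.46 × 3.874 = 40.522
0.766/0.203 = 3.7734
R_total = 0.6587 + 40.522 + 3.7734 = 44.954 ft²·°F·h/BTU
Q = A·ΔT/R = 1969 × (62.73 − 43.21) / 44.954 = 854.98 BTU/h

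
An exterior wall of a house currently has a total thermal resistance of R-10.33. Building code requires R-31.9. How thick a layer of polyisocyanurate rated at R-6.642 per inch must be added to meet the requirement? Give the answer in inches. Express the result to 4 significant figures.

3.248 in

ΔR = 31.9 − 10.33 = 21.57 ft²·°F·h/BTU
L = ΔR / (R/in) = 21.57/6.642 = 3.2475 in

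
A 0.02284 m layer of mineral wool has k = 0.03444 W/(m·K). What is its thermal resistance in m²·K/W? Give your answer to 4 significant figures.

0.6632 m²·K/W

R = L/k = 0.02284/0.03444 = 0.66318 m²·K/W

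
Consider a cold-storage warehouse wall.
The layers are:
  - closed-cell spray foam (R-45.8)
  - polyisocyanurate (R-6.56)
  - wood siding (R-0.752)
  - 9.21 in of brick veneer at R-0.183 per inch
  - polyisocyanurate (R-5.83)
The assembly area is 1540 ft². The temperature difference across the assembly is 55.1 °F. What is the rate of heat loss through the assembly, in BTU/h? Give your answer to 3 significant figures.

9.21 × 0.183 = 1.685
R_total = 45.8 + 6.56 + 0.752 + 1.685 + 5.83 = 60.63 ft²·°F·h/BTU
Q = A·ΔT/R = 1540 × 55.1 / 60.63 = 1400 BTU/h

1400 BTU/h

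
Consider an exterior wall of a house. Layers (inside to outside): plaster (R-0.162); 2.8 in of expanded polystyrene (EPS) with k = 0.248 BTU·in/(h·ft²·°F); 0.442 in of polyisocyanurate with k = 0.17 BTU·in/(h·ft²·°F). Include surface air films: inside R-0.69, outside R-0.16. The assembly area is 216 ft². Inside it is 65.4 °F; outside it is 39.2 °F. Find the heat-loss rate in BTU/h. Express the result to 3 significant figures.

2.8/0.248 = 11.29
0.442/0.17 = 2.6
R_total = 0.69 + 0.162 + 11.29 + 2.6 + 0.16 = 14.9 ft²·°F·h/BTU
Q = A·ΔT/R = 216 × (65.4 − 39.2) / 14.9 = 379.8 BTU/h

380 BTU/h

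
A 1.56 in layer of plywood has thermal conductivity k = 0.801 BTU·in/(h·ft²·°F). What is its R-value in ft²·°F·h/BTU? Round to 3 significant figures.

R = L/k = 1.56/0.801 = 1.948 ft²·°F·h/BTU

1.95 ft²·°F·h/BTU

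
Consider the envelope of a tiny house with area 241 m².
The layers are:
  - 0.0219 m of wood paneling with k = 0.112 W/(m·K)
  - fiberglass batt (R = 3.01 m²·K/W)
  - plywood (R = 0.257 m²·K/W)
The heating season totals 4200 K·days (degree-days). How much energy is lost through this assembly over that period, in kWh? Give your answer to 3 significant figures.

0.0219/0.112 = 0.1955
R_total = 0.1955 + 3.01 + 0.257 = 3.463 m²·K/W
E = A × HDD × 24 / R / 1000 = 241 × 4200 × 24 / 3.463 / 1000 = 7016 kWh

7020 kWh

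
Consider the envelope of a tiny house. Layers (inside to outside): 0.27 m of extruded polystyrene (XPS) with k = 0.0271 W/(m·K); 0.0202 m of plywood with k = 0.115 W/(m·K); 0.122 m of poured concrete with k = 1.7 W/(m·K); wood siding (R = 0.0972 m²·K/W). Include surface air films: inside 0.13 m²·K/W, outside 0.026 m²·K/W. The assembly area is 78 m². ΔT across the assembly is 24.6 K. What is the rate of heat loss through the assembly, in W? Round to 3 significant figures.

0.27/0.0271 = 9.963
0.0202/0.115 = 0.1757
0.122/1.7 = 0.07176
R_total = 0.13 + 9.963 + 0.1757 + 0.07176 + 0.0972 + 0.026 = 10.46 m²·K/W
Q = A·ΔT/R = 78 × 24.6 / 10.46 = 183.4 W

183 W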